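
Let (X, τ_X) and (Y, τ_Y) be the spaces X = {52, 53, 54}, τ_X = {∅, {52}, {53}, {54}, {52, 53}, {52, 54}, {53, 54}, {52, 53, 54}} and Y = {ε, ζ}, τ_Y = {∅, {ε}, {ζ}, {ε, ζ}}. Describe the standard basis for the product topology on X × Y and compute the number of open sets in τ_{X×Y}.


Basis B = {∅ × ∅, {52} × {ε}, {52} × {ζ}, {53} × {ε}, {53} × {ζ}, {54} × {ε}, {54} × {ζ}, {52} × {ε, ζ}, {52, 53} × {ε}, {52, 54} × {ε}, {52, 53} × {ζ}, {52, 54} × {ζ}, {53} × {ε, ζ}, {53, 54} × {ε}, {53, 54} × {ζ}, {54} × {ε, ζ}, {52, 53, 54} × {ε}, {52, 53, 54} × {ζ}, {52, 53} × {ε, ζ}, {52, 54} × {ε, ζ}, {53, 54} × {ε, ζ}, {52, 53, 54} × {ε, ζ}}; |τ_{X×Y}| = 64.

Enumerate products U × V with U ∈ τ_X, V ∈ τ_Y (deduplicated):
  ∅ × ∅ = {} (∅)
  {52} × {ε} = {(52,ε)}
  {52} × {ζ} = {(52,ζ)}
  {53} × {ε} = {(53,ε)}
  {53} × {ζ} = {(53,ζ)}
  {54} × {ε} = {(54,ε)}
  {54} × {ζ} = {(54,ζ)}
  {52} × {ε, ζ} = {(52,ε), (52,ζ)}
  {52, 53} × {ε} = {(52,ε), (53,ε)}
  {52, 54} × {ε} = {(52,ε), (54,ε)}
  {52, 53} × {ζ} = {(52,ζ), (53,ζ)}
  {52, 54} × {ζ} = {(52,ζ), (54,ζ)}
  {53} × {ε, ζ} = {(53,ε), (53,ζ)}
  {53, 54} × {ε} = {(53,ε), (54,ε)}
  {53, 54} × {ζ} = {(53,ζ), (54,ζ)}
  {54} × {ε, ζ} = {(54,ε), (54,ζ)}
  {52, 53, 54} × {ε} = {(52,ε), (53,ε), (54,ε)}
  {52, 53, 54} × {ζ} = {(52,ζ), (53,ζ), (54,ζ)}
  {52, 53} × {ε, ζ} = {(52,ε), (52,ζ), (53,ε), (53,ζ)}
  {52, 54} × {ε, ζ} = {(52,ε), (52,ζ), (54,ε), (54,ζ)}
  {53, 54} × {ε, ζ} = {(53,ε), (53,ζ), (54,ε), (54,ζ)}
  {52, 53, 54} × {ε, ζ} = {(52,ε), (52,ζ), (53,ε), (53,ζ), (54,ε), (54,ζ)}
These 22 distinct sets form the basis B.
Close under arbitrary unions to get τ_{X×Y}; counting gives |τ_{X×Y}| = 64.


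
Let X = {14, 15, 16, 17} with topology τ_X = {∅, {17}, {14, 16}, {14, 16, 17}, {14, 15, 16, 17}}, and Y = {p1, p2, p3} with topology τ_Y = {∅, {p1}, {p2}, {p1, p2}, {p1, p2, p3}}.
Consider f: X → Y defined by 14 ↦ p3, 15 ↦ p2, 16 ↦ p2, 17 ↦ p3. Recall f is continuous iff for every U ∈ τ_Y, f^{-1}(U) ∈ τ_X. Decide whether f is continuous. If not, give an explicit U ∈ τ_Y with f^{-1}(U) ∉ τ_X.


f is NOT continuous.

Compute f^{-1}(U) for each U ∈ τ_Y:
  U = ∅: f^{-1}(U) = ∅ ∈ τ_X ✓.
  U = {p1}: f^{-1}(U) = ∅ ∈ τ_X ✓.
  U = {p2}: f^{-1}(U) = {15, 16} ∉ τ_X ✗.
  U = {p1, p2}: f^{-1}(U) = {15, 16} ∉ τ_X ✗.
  U = {p1, p2, p3}: f^{-1}(U) = {14, 15, 16, 17} ∈ τ_X ✓.
Found U = {p2} with f^{-1}(U) = {15, 16} not in τ_X. Therefore f is NOT continuous.


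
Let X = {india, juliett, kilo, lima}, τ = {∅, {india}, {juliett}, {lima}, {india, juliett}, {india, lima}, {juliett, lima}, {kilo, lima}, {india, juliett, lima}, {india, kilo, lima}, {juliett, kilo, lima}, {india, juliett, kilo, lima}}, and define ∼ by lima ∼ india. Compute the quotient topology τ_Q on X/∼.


X/∼ = {[india=lima], [juliett], [kilo]}; |τ_Q| = 6.

Equivalence classes: [india=lima], [juliett], [kilo].
Quotient map π: X → X/∼ sends india ↦ [india=lima], juliett ↦ [juliett], kilo ↦ [kilo], lima ↦ [india=lima].
For each subset V ⊆ X/∼, compute π^{-1}(V) ⊆ X and check whether π^{-1}(V) ∈ τ. V is open in τ_Q iff π^{-1}(V) ∈ τ.
  V = {}: π^{-1}(V) = ∅ ∈ τ ✓.
  V = {[india=lima]}: π^{-1}(V) = {india, lima} ∈ τ ✓.
  V = {[juliett]}: π^{-1}(V) = {juliett} ∈ τ ✓.
  V = {[india=lima], [juliett]}: π^{-1}(V) = {india, juliett, lima} ∈ τ ✓.
  V = {[kilo]}: π^{-1}(V) = {kilo} ∉ τ ✗.
  V = {[india=lima], [kilo]}: π^{-1}(V) = {india, kilo, lima} ∈ τ ✓.
  V = {[juliett], [kilo]}: π^{-1}(V) = {juliett, kilo} ∉ τ ✗.
  V = {[india=lima], [juliett], [kilo]}: π^{-1}(V) = {india, juliett, kilo, lima} ∈ τ ✓.
Open sets in the quotient: τ_Q = {{}, {[india=lima]}, {[juliett]}, {[india=lima], [juliett]}, {[india=lima], [kilo]}, {[india=lima], [juliett], [kilo]}} (6 elements).


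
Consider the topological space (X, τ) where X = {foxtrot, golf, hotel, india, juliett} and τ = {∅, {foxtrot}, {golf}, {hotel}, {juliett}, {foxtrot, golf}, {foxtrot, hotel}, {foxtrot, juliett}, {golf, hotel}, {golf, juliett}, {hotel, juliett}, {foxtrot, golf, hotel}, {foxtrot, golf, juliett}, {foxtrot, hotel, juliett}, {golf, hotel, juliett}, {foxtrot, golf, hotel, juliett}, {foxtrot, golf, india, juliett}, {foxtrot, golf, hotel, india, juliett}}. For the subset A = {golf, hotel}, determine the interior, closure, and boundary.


int(A) = {golf, hotel}, cl(A) = {golf, hotel, india}, ∂A = {india}.

Closed sets in (X, τ) are complements of opens:
  closed(X, τ) = {∅, {hotel}, {india}, {foxtrot, india}, {golf, india}, {hotel, india}, {india, juliett}, {foxtrot, golf, india}, {foxtrot, hotel, india}, {foxtrot, india, juliett}, {golf, hotel, india}, {golf, india, juliett}, {hotel, india, juliett}, {foxtrot, golf, hotel, india}, {foxtrot, golf, india, juliett}, {foxtrot, hotel, india, juliett}, {golf, hotel, india, juliett}, {foxtrot, golf, hotel, india, juliett}}.
int(A) = ⋃ {U ∈ τ : U ⊆ A}. Opens contained in A: ∅, {golf}, {hotel}, {golf, hotel}.
Taking the union of these: int(A) = {golf, hotel}.
cl(A) = ⋂ {C closed : A ⊆ C}. Closed sets containing A: {golf, hotel, india}, {foxtrot, golf, hotel, india}, {golf, hotel, india, juliett}, {foxtrot, golf, hotel, india, juliett}.
Intersecting these: cl(A) = {golf, hotel, india}.
∂A = cl(A) ∖ int(A) = {golf, hotel, india} ∖ {golf, hotel} = {india}.


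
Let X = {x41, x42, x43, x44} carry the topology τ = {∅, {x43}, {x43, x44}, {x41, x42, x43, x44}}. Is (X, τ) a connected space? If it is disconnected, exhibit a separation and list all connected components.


(X, τ) is connected.

Find clopen sets (U ∈ τ with X ∖ U ∈ τ):
  U = ∅, X ∖ U = {x41, x42, x43, x44} — both open, so U is clopen.
  U = {x41, x42, x43, x44}, X ∖ U = ∅ — both open, so U is clopen.
Only trivial clopens (∅ and X) exist, so (X, τ) is connected.
Compute connected components by grouping points that agree on all clopens:
  component: {x41, x42, x43, x44}


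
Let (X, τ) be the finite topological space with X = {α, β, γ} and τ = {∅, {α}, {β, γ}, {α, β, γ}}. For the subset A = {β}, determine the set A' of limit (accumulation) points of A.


A' = {γ}

For each x ∈ X, list the open sets U ∈ τ with x ∈ U, then check whether U ∩ (A ∖ {x}) ≠ ∅ for every such U.
  x = α: open {α} ∋ x has {α} ∩ (A ∖ {α}) = ∅, so x is NOT a limit point.
  x = β: open {β, γ} ∋ x has {β, γ} ∩ (A ∖ {β}) = ∅, so x is NOT a limit point.
  x = γ: opens ∋ x are {β, γ}, {α, β, γ}; each meets A ∖ {γ}, so x IS a limit point.
Collecting: A' = {γ}.


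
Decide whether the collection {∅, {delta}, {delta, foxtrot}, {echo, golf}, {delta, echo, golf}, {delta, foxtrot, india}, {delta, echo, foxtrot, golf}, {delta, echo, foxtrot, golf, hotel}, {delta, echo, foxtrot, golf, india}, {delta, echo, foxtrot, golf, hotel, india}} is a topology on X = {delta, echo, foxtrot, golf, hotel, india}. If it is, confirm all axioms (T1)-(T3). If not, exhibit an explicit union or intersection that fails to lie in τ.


τ IS a topology on X.

Axiom (T1): ∅ ∈ τ? Yes; X ∈ τ? Yes.
Axiom (T2/T3): check pairwise unions and intersections of members of τ.
All pairwise intersections and unions checked — each lies in τ. Therefore τ satisfies (T1), (T2), (T3): it IS a topology on X.


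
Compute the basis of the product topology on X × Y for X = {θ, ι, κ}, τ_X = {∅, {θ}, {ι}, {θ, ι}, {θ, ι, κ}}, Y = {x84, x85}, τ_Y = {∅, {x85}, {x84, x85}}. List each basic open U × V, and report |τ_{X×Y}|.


Basis B = {∅ × ∅, {θ} × {x85}, {ι} × {x85}, {θ} × {x84, x85}, {θ, ι} × {x85}, {ι} × {x84, x85}, {θ, ι, κ} × {x85}, {θ, ι} × {x84, x85}, {θ, ι, κ} × {x84, x85}}; |τ_{X×Y}| = 14.

Enumerate products U × V with U ∈ τ_X, V ∈ τ_Y (deduplicated):
  ∅ × ∅ = {} (∅)
  {θ} × {x85} = {(θ,x85)}
  {ι} × {x85} = {(ι,x85)}
  {θ} × {x84, x85} = {(θ,x84), (θ,x85)}
  {θ, ι} × {x85} = {(θ,x85), (ι,x85)}
  {ι} × {x84, x85} = {(ι,x84), (ι,x85)}
  {θ, ι, κ} × {x85} = {(θ,x85), (ι,x85), (κ,x85)}
  {θ, ι} × {x84, x85} = {(θ,x84), (θ,x85), (ι,x84), (ι,x85)}
  {θ, ι, κ} × {x84, x85} = {(θ,x84), (θ,x85), (ι,x84), (ι,x85), (κ,x84), (κ,x85)}
These 9 distinct sets form the basis B.
Close under arbitrary unions to get τ_{X×Y}; counting gives |τ_{X×Y}| = 14.


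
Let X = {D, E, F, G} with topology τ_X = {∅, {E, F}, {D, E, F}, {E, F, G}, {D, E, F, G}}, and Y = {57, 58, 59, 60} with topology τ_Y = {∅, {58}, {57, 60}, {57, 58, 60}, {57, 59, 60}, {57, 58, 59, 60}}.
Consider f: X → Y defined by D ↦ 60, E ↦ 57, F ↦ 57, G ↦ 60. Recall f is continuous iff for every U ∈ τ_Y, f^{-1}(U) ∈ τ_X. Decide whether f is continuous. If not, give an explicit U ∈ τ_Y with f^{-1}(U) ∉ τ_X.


f IS continuous.

Compute f^{-1}(U) for each U ∈ τ_Y:
  U = ∅: f^{-1}(U) = ∅ ∈ τ_X ✓.
  U = {58}: f^{-1}(U) = ∅ ∈ τ_X ✓.
  U = {57, 60}: f^{-1}(U) = {D, E, F, G} ∈ τ_X ✓.
  U = {57, 58, 60}: f^{-1}(U) = {D, E, F, G} ∈ τ_X ✓.
  U = {57, 59, 60}: f^{-1}(U) = {D, E, F, G} ∈ τ_X ✓.
  U = {57, 58, 59, 60}: f^{-1}(U) = {D, E, F, G} ∈ τ_X ✓.
Every preimage lies in τ_X, so f IS continuous.


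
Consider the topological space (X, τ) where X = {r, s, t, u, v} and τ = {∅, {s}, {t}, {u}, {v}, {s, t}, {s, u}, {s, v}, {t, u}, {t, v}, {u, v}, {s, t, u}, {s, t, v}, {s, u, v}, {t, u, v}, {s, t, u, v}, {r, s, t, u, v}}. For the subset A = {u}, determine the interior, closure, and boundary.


int(A) = {u}, cl(A) = {r, u}, ∂A = {r}.

Closed sets in (X, τ) are complements of opens:
  closed(X, τ) = {∅, {r}, {r, s}, {r, t}, {r, u}, {r, v}, {r, s, t}, {r, s, u}, {r, s, v}, {r, t, u}, {r, t, v}, {r, u, v}, {r, s, t, u}, {r, s, t, v}, {r, s, u, v}, {r, t, u, v}, {r, s, t, u, v}}.
int(A) = ⋃ {U ∈ τ : U ⊆ A}. Opens contained in A: ∅, {u}.
Taking the union of these: int(A) = {u}.
cl(A) = ⋂ {C closed : A ⊆ C}. Closed sets containing A: {r, u}, {r, s, u}, {r, t, u}, {r, u, v}, {r, s, t, u}, {r, s, u, v}, {r, t, u, v}, {r, s, t, u, v}.
Intersecting these: cl(A) = {r, u}.
∂A = cl(A) ∖ int(A) = {r, u} ∖ {u} = {r}.


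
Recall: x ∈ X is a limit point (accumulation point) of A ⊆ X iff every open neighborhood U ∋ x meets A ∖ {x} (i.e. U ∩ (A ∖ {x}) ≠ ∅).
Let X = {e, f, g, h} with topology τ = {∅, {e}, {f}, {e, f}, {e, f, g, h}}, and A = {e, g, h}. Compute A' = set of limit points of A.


A' = {g, h}

For each x ∈ X, list the open sets U ∈ τ with x ∈ U, then check whether U ∩ (A ∖ {x}) ≠ ∅ for every such U.
  x = e: open {e} ∋ x has {e} ∩ (A ∖ {e}) = ∅, so x is NOT a limit point.
  x = f: open {f} ∋ x has {f} ∩ (A ∖ {f}) = ∅, so x is NOT a limit point.
  x = g: opens ∋ x are {e, f, g, h}; each meets A ∖ {g}, so x IS a limit point.
  x = h: opens ∋ x are {e, f, g, h}; each meets A ∖ {h}, so x IS a limit point.
Collecting: A' = {g, h}.


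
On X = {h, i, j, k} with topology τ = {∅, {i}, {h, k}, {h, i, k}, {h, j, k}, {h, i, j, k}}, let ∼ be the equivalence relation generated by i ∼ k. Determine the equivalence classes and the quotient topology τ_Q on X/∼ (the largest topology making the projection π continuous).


X/∼ = {[h], [i=k], [j]}; |τ_Q| = 3.

Equivalence classes: [h], [i=k], [j].
Quotient map π: X → X/∼ sends h ↦ [h], i ↦ [i=k], j ↦ [j], k ↦ [i=k].
For each subset V ⊆ X/∼, compute π^{-1}(V) ⊆ X and check whether π^{-1}(V) ∈ τ. V is open in τ_Q iff π^{-1}(V) ∈ τ.
  V = {}: π^{-1}(V) = ∅ ∈ τ ✓.
  V = {[h]}: π^{-1}(V) = {h} ∉ τ ✗.
  V = {[i=k]}: π^{-1}(V) = {i, k} ∉ τ ✗.
  V = {[h], [i=k]}: π^{-1}(V) = {h, i, k} ∈ τ ✓.
  V = {[j]}: π^{-1}(V) = {j} ∉ τ ✗.
  V = {[h], [j]}: π^{-1}(V) = {h, j} ∉ τ ✗.
  V = {[i=k], [j]}: π^{-1}(V) = {i, j, k} ∉ τ ✗.
  V = {[h], [i=k], [j]}: π^{-1}(V) = {h, i, j, k} ∈ τ ✓.
Open sets in the quotient: τ_Q = {{}, {[h], [i=k]}, {[h], [i=k], [j]}} (3 elements).


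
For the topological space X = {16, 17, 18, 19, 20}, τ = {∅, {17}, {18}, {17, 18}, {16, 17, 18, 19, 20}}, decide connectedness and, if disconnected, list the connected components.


(X, τ) is connected.

Find clopen sets (U ∈ τ with X ∖ U ∈ τ):
  U = ∅, X ∖ U = {16, 17, 18, 19, 20} — both open, so U is clopen.
  U = {16, 17, 18, 19, 20}, X ∖ U = ∅ — both open, so U is clopen.
Only trivial clopens (∅ and X) exist, so (X, τ) is connected.
Compute connected components by grouping points that agree on all clopens:
  component: {16, 17, 18, 19, 20}


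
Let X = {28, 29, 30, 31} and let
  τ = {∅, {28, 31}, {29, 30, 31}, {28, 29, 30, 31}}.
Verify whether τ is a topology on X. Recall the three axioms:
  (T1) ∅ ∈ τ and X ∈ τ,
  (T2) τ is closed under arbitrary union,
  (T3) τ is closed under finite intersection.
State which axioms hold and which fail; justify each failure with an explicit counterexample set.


τ is NOT a topology on X.

Axiom (T1): ∅ ∈ τ? Yes; X ∈ τ? Yes.
Axiom (T2/T3): check pairwise unions and intersections of members of τ.
Counterexample for (T3): {28, 31} ∩ {29, 30, 31} = {31} ∉ τ. Therefore τ is NOT a topology.


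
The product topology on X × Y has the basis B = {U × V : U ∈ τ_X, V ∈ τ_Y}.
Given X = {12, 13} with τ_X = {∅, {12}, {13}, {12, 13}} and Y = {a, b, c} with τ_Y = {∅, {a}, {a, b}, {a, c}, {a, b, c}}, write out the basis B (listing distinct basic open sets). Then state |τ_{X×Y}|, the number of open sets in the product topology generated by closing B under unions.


Basis B = {∅ × ∅, {12} × {a}, {13} × {a}, {12} × {a, b}, {12} × {a, c}, {12, 13} × {a}, {13} × {a, b}, {13} × {a, c}, {12} × {a, b, c}, {13} × {a, b, c}, {12, 13} × {a, b}, {12, 13} × {a, c}, {12, 13} × {a, b, c}}; |τ_{X×Y}| = 25.

Enumerate products U × V with U ∈ τ_X, V ∈ τ_Y (deduplicated):
  ∅ × ∅ = {} (∅)
  {12} × {a} = {(12,a)}
  {13} × {a} = {(13,a)}
  {12} × {a, b} = {(12,a), (12,b)}
  {12} × {a, c} = {(12,a), (12,c)}
  {12, 13} × {a} = {(12,a), (13,a)}
  {13} × {a, b} = {(13,a), (13,b)}
  {13} × {a, c} = {(13,a), (13,c)}
  {12} × {a, b, c} = {(12,a), (12,b), (12,c)}
  {13} × {a, b, c} = {(13,a), (13,b), (13,c)}
  {12, 13} × {a, b} = {(12,a), (12,b), (13,a), (13,b)}
  {12, 13} × {a, c} = {(12,a), (12,c), (13,a), (13,c)}
  {12, 13} × {a, b, c} = {(12,a), (12,b), (12,c), (13,a), (13,b), (13,c)}
These 13 distinct sets form the basis B.
Close under arbitrary unions to get τ_{X×Y}; counting gives |τ_{X×Y}| = 25.


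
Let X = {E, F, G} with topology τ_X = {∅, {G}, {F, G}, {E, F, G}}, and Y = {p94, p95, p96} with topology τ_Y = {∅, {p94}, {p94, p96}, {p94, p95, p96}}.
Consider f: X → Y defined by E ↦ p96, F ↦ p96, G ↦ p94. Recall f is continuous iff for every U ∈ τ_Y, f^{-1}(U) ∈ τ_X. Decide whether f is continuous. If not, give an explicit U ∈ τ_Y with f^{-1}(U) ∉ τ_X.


f IS continuous.

Compute f^{-1}(U) for each U ∈ τ_Y:
  U = ∅: f^{-1}(U) = ∅ ∈ τ_X ✓.
  U = {p94}: f^{-1}(U) = {G} ∈ τ_X ✓.
  U = {p94, p96}: f^{-1}(U) = {E, F, G} ∈ τ_X ✓.
  U = {p94, p95, p96}: f^{-1}(U) = {E, F, G} ∈ τ_X ✓.
Every preimage lies in τ_X, so f IS continuous.


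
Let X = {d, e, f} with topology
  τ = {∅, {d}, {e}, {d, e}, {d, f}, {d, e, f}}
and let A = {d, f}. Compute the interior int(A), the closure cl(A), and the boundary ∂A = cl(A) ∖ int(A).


int(A) = {d, f}, cl(A) = {d, f}, ∂A = ∅.

Closed sets in (X, τ) are complements of opens:
  closed(X, τ) = {∅, {e}, {f}, {d, f}, {e, f}, {d, e, f}}.
int(A) = ⋃ {U ∈ τ : U ⊆ A}. Opens contained in A: ∅, {d}, {d, f}.
Taking the union of these: int(A) = {d, f}.
cl(A) = ⋂ {C closed : A ⊆ C}. Closed sets containing A: {d, f}, {d, e, f}.
Intersecting these: cl(A) = {d, f}.
∂A = cl(A) ∖ int(A) = {d, f} ∖ {d, f} = ∅.


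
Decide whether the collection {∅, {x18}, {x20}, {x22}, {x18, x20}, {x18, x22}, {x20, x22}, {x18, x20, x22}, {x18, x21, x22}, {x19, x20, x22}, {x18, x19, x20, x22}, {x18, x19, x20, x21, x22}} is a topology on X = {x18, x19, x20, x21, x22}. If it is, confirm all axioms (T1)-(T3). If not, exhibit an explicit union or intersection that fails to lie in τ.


τ is NOT a topology on X.

Axiom (T1): ∅ ∈ τ? Yes; X ∈ τ? Yes.
Axiom (T2/T3): check pairwise unions and intersections of members of τ.
Counterexample for (T2): {x20} ∪ {x18, x21, x22} = {x18, x20, x21, x22} ∉ τ. Therefore τ is NOT a topology.


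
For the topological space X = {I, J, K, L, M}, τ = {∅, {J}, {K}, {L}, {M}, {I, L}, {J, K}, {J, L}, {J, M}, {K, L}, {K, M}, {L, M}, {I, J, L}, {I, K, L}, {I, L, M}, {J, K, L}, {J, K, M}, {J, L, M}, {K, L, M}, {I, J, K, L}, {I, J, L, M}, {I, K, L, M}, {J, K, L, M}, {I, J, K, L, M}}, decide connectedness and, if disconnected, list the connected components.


(X, τ) is disconnected; components = [{J}, {K}, {M}, {I, L}].

Find clopen sets (U ∈ τ with X ∖ U ∈ τ):
  U = ∅, X ∖ U = {I, J, K, L, M} — both open, so U is clopen.
  U = {J}, X ∖ U = {I, K, L, M} — both open, so U is clopen.
  U = {K}, X ∖ U = {I, J, L, M} — both open, so U is clopen.
  U = {M}, X ∖ U = {I, J, K, L} — both open, so U is clopen.
  U = {I, L}, X ∖ U = {J, K, M} — both open, so U is clopen.
  U = {J, K}, X ∖ U = {I, L, M} — both open, so U is clopen.
  U = {J, M}, X ∖ U = {I, K, L} — both open, so U is clopen.
  U = {K, M}, X ∖ U = {I, J, L} — both open, so U is clopen.
  U = {I, J, L}, X ∖ U = {K, M} — both open, so U is clopen.
  U = {I, K, L}, X ∖ U = {J, M} — both open, so U is clopen.
  U = {I, L, M}, X ∖ U = {J, K} — both open, so U is clopen.
  U = {J, K, M}, X ∖ U = {I, L} — both open, so U is clopen.
  U = {I, J, K, L}, X ∖ U = {M} — both open, so U is clopen.
  U = {I, J, L, M}, X ∖ U = {K} — both open, so U is clopen.
  U = {I, K, L, M}, X ∖ U = {J} — both open, so U is clopen.
  U = {I, J, K, L, M}, X ∖ U = ∅ — both open, so U is clopen.
Nontrivial clopen(s) exist: e.g. {J, K}. So (X, τ) is disconnected.
Compute connected components by grouping points that agree on all clopens:
  component: {J}
  component: {K}
  component: {M}
  component: {I, L}


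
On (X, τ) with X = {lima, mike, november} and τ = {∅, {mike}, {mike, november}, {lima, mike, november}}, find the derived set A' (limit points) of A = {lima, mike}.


A' = {lima, november}

For each x ∈ X, list the open sets U ∈ τ with x ∈ U, then check whether U ∩ (A ∖ {x}) ≠ ∅ for every such U.
  x = lima: opens ∋ x are {lima, mike, november}; each meets A ∖ {lima}, so x IS a limit point.
  x = mike: open {mike} ∋ x has {mike} ∩ (A ∖ {mike}) = ∅, so x is NOT a limit point.
  x = november: opens ∋ x are {mike, november}, {lima, mike, november}; each meets A ∖ {november}, so x IS a limit point.
Collecting: A' = {lima, november}.


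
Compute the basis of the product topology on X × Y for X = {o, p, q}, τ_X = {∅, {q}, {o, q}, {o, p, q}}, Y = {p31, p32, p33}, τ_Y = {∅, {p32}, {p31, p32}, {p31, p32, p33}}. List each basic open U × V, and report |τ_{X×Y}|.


Basis B = {∅ × ∅, {q} × {p32}, {o, q} × {p32}, {q} × {p31, p32}, {o, p, q} × {p32}, {q} × {p31, p32, p33}, {o, q} × {p31, p32}, {o, q} × {p31, p32, p33}, {o, p, q} × {p31, p32}, {o, p, q} × {p31, p32, p33}}; |τ_{X×Y}| = 20.

Enumerate products U × V with U ∈ τ_X, V ∈ τ_Y (deduplicated):
  ∅ × ∅ = {} (∅)
  {q} × {p32} = {(q,p32)}
  {o, q} × {p32} = {(o,p32), (q,p32)}
  {q} × {p31, p32} = {(q,p31), (q,p32)}
  {o, p, q} × {p32} = {(o,p32), (p,p32), (q,p32)}
  {q} × {p31, p32, p33} = {(q,p31), (q,p32), (q,p33)}
  {o, q} × {p31, p32} = {(o,p31), (o,p32), (q,p31), (q,p32)}
  {o, q} × {p31, p32, p33} = {(o,p31), (o,p32), (o,p33), (q,p31), (q,p32), (q,p33)}
  {o, p, q} × {p31, p32} = {(o,p31), (o,p32), (p,p31), (p,p32), (q,p31), (q,p32)}
  {o, p, q} × {p31, p32, p33} = {(o,p31), (o,p32), (o,p33), (p,p31), (p,p32), (p,p33), (q,p31), (q,p32), (q,p33)}
These 10 distinct sets form the basis B.
Close under arbitrary unions to get τ_{X×Y}; counting gives |τ_{X×Y}| = 20.


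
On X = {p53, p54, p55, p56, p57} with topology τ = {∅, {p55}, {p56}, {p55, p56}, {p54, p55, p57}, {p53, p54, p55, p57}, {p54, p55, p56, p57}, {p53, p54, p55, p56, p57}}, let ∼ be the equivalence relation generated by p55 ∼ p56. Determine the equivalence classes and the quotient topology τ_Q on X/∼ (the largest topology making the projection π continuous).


X/∼ = {[p53], [p54], [p55=p56], [p57]}; |τ_Q| = 4.

Equivalence classes: [p53], [p54], [p55=p56], [p57].
Quotient map π: X → X/∼ sends p53 ↦ [p53], p54 ↦ [p54], p55 ↦ [p55=p56], p56 ↦ [p55=p56], p57 ↦ [p57].
For each subset V ⊆ X/∼, compute π^{-1}(V) ⊆ X and check whether π^{-1}(V) ∈ τ. V is open in τ_Q iff π^{-1}(V) ∈ τ.
  V = {}: π^{-1}(V) = ∅ ∈ τ ✓.
  V = {[p53]}: π^{-1}(V) = {p53} ∉ τ ✗.
  V = {[p54]}: π^{-1}(V) = {p54} ∉ τ ✗.
  V = {[p53], [p54]}: π^{-1}(V) = {p53, p54} ∉ τ ✗.
  V = {[p55=p56]}: π^{-1}(V) = {p55, p56} ∈ τ ✓.
  V = {[p53], [p55=p56]}: π^{-1}(V) = {p53, p55, p56} ∉ τ ✗.
  V = {[p54], [p55=p56]}: π^{-1}(V) = {p54, p55, p56} ∉ τ ✗.
  V = {[p53], [p54], [p55=p56]}: π^{-1}(V) = {p53, p54, p55, p56} ∉ τ ✗.
  V = {[p57]}: π^{-1}(V) = {p57} ∉ τ ✗.
  V = {[p53], [p57]}: π^{-1}(V) = {p53, p57} ∉ τ ✗.
  V = {[p54], [p57]}: π^{-1}(V) = {p54, p57} ∉ τ ✗.
  V = {[p53], [p54], [p57]}: π^{-1}(V) = {p53, p54, p57} ∉ τ ✗.
  V = {[p55=p56], [p57]}: π^{-1}(V) = {p55, p56, p57} ∉ τ ✗.
  V = {[p53], [p55=p56], [p57]}: π^{-1}(V) = {p53, p55, p56, p57} ∉ τ ✗.
  V = {[p54], [p55=p56], [p57]}: π^{-1}(V) = {p54, p55, p56, p57} ∈ τ ✓.
  V = {[p53], [p54], [p55=p56], [p57]}: π^{-1}(V) = {p53, p54, p55, p56, p57} ∈ τ ✓.
Open sets in the quotient: τ_Q = {{}, {[p55=p56]}, {[p54], [p55=p56], [p57]}, {[p53], [p54], [p55=p56], [p57]}} (4 elements).


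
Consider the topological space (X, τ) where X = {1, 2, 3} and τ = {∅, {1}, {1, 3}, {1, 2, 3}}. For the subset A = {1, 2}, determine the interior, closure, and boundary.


int(A) = {1}, cl(A) = {1, 2, 3}, ∂A = {2, 3}.

Closed sets in (X, τ) are complements of opens:
  closed(X, τ) = {∅, {2}, {2, 3}, {1, 2, 3}}.
int(A) = ⋃ {U ∈ τ : U ⊆ A}. Opens contained in A: ∅, {1}.
Taking the union of these: int(A) = {1}.
cl(A) = ⋂ {C closed : A ⊆ C}. Closed sets containing A: {1, 2, 3}.
Intersecting these: cl(A) = {1, 2, 3}.
∂A = cl(A) ∖ int(A) = {1, 2, 3} ∖ {1} = {2, 3}.


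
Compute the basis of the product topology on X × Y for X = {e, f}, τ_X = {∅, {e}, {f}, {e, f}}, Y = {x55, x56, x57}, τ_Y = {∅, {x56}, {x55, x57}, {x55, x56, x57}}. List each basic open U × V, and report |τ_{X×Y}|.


Basis B = {∅ × ∅, {e} × {x56}, {f} × {x56}, {e} × {x55, x57}, {e, f} × {x56}, {f} × {x55, x57}, {e} × {x55, x56, x57}, {f} × {x55, x56, x57}, {e, f} × {x55, x57}, {e, f} × {x55, x56, x57}}; |τ_{X×Y}| = 16.

Enumerate products U × V with U ∈ τ_X, V ∈ τ_Y (deduplicated):
  ∅ × ∅ = {} (∅)
  {e} × {x56} = {(e,x56)}
  {f} × {x56} = {(f,x56)}
  {e} × {x55, x57} = {(e,x55), (e,x57)}
  {e, f} × {x56} = {(e,x56), (f,x56)}
  {f} × {x55, x57} = {(f,x55), (f,x57)}
  {e} × {x55, x56, x57} = {(e,x55), (e,x56), (e,x57)}
  {f} × {x55, x56, x57} = {(f,x55), (f,x56), (f,x57)}
  {e, f} × {x55, x57} = {(e,x55), (e,x57), (f,x55), (f,x57)}
  {e, f} × {x55, x56, x57} = {(e,x55), (e,x56), (e,x57), (f,x55), (f,x56), (f,x57)}
These 10 distinct sets form the basis B.
Close under arbitrary unions to get τ_{X×Y}; counting gives |τ_{X×Y}| = 16.


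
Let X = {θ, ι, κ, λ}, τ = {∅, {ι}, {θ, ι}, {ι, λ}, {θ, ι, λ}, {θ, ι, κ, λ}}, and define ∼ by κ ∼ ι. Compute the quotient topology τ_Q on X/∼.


X/∼ = {[θ], [ι=κ], [λ]}; |τ_Q| = 2.

Equivalence classes: [θ], [ι=κ], [λ].
Quotient map π: X → X/∼ sends θ ↦ [θ], ι ↦ [ι=κ], κ ↦ [ι=κ], λ ↦ [λ].
For each subset V ⊆ X/∼, compute π^{-1}(V) ⊆ X and check whether π^{-1}(V) ∈ τ. V is open in τ_Q iff π^{-1}(V) ∈ τ.
  V = {}: π^{-1}(V) = ∅ ∈ τ ✓.
  V = {[θ]}: π^{-1}(V) = {θ} ∉ τ ✗.
  V = {[ι=κ]}: π^{-1}(V) = {ι, κ} ∉ τ ✗.
  V = {[θ], [ι=κ]}: π^{-1}(V) = {θ, ι, κ} ∉ τ ✗.
  V = {[λ]}: π^{-1}(V) = {λ} ∉ τ ✗.
  V = {[θ], [λ]}: π^{-1}(V) = {θ, λ} ∉ τ ✗.
  V = {[ι=κ], [λ]}: π^{-1}(V) = {ι, κ, λ} ∉ τ ✗.
  V = {[θ], [ι=κ], [λ]}: π^{-1}(V) = {θ, ι, κ, λ} ∈ τ ✓.
Open sets in the quotient: τ_Q = {{}, {[θ], [ι=κ], [λ]}} (2 elements).


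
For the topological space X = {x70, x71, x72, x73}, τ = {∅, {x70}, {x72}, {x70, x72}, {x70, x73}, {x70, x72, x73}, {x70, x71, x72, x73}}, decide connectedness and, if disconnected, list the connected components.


(X, τ) is connected.

Find clopen sets (U ∈ τ with X ∖ U ∈ τ):
  U = ∅, X ∖ U = {x70, x71, x72, x73} — both open, so U is clopen.
  U = {x70, x71, x72, x73}, X ∖ U = ∅ — both open, so U is clopen.
Only trivial clopens (∅ and X) exist, so (X, τ) is connected.
Compute connected components by grouping points that agree on all clopens:
  component: {x70, x71, x72, x73}


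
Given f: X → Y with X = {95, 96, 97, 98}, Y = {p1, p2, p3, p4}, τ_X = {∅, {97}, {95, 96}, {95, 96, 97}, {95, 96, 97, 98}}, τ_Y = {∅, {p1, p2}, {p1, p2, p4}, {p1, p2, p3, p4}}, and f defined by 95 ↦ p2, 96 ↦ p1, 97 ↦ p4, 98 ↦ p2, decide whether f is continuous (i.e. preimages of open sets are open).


f is NOT continuous.

Compute f^{-1}(U) for each U ∈ τ_Y:
  U = ∅: f^{-1}(U) = ∅ ∈ τ_X ✓.
  U = {p1, p2}: f^{-1}(U) = {95, 96, 98} ∉ τ_X ✗.
  U = {p1, p2, p4}: f^{-1}(U) = {95, 96, 97, 98} ∈ τ_X ✓.
  U = {p1, p2, p3, p4}: f^{-1}(U) = {95, 96, 97, 98} ∈ τ_X ✓.
Found U = {p1, p2} with f^{-1}(U) = {95, 96, 98} not in τ_X. Therefore f is NOT continuous.


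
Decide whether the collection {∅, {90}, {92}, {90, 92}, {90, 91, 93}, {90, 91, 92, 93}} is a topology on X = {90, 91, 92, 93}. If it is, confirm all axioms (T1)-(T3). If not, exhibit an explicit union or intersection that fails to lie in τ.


τ IS a topology on X.

Axiom (T1): ∅ ∈ τ? Yes; X ∈ τ? Yes.
Axiom (T2/T3): check pairwise unions and intersections of members of τ.
All pairwise intersections and unions checked — each lies in τ. Therefore τ satisfies (T1), (T2), (T3): it IS a topology on X.


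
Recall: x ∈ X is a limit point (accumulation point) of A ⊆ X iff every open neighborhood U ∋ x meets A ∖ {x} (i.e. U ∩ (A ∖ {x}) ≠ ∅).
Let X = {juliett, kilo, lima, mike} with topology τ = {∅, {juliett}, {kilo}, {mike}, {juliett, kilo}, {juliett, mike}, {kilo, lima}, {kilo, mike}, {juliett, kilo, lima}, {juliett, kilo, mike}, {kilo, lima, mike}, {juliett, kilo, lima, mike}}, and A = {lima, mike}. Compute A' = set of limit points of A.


A' = ∅

For each x ∈ X, list the open sets U ∈ τ with x ∈ U, then check whether U ∩ (A ∖ {x}) ≠ ∅ for every such U.
  x = juliett: open {juliett} ∋ x has {juliett} ∩ (A ∖ {juliett}) = ∅, so x is NOT a limit point.
  x = kilo: open {kilo} ∋ x has {kilo} ∩ (A ∖ {kilo}) = ∅, so x is NOT a limit point.
  x = lima: open {kilo, lima} ∋ x has {kilo, lima} ∩ (A ∖ {lima}) = ∅, so x is NOT a limit point.
  x = mike: open {mike} ∋ x has {mike} ∩ (A ∖ {mike}) = ∅, so x is NOT a limit point.
Collecting: A' = ∅.


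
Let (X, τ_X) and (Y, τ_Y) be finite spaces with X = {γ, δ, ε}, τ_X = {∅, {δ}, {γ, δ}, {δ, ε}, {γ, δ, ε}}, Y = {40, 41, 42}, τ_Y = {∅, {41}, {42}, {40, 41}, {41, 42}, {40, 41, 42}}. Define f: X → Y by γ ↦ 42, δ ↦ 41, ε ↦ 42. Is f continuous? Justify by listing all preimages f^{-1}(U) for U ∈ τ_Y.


f is NOT continuous.

Compute f^{-1}(U) for each U ∈ τ_Y:
  U = ∅: f^{-1}(U) = ∅ ∈ τ_X ✓.
  U = {41}: f^{-1}(U) = {δ} ∈ τ_X ✓.
  U = {42}: f^{-1}(U) = {γ, ε} ∉ τ_X ✗.
  U = {40, 41}: f^{-1}(U) = {δ} ∈ τ_X ✓.
  U = {41, 42}: f^{-1}(U) = {γ, δ, ε} ∈ τ_X ✓.
  U = {40, 41, 42}: f^{-1}(U) = {γ, δ, ε} ∈ τ_X ✓.
Found U = {42} with f^{-1}(U) = {γ, ε} not in τ_X. Therefore f is NOT continuous.


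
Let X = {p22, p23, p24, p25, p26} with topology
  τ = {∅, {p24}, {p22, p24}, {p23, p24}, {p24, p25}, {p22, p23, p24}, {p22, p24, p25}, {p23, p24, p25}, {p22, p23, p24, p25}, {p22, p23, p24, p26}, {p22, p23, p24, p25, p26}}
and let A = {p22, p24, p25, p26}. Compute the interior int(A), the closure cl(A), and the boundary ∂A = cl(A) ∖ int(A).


int(A) = {p22, p24, p25}, cl(A) = {p22, p23, p24, p25, p26}, ∂A = {p23, p26}.

Closed sets in (X, τ) are complements of opens:
  closed(X, τ) = {∅, {p25}, {p26}, {p22, p26}, {p23, p26}, {p25, p26}, {p22, p23, p26}, {p22, p25, p26}, {p23, p25, p26}, {p22, p23, p25, p26}, {p22, p23, p24, p25, p26}}.
int(A) = ⋃ {U ∈ τ : U ⊆ A}. Opens contained in A: ∅, {p24}, {p22, p24}, {p24, p25}, {p22, p24, p25}.
Taking the union of these: int(A) = {p22, p24, p25}.
cl(A) = ⋂ {C closed : A ⊆ C}. Closed sets containing A: {p22, p23, p24, p25, p26}.
Intersecting these: cl(A) = {p22, p23, p24, p25, p26}.
∂A = cl(A) ∖ int(A) = {p22, p23, p24, p25, p26} ∖ {p22, p24, p25} = {p23, p26}.


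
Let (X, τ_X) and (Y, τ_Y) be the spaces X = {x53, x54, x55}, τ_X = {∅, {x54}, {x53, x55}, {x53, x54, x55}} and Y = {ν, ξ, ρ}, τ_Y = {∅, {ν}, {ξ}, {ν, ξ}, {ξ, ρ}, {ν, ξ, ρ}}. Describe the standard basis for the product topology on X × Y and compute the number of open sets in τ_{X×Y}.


Basis B = {∅ × ∅, {x54} × {ν}, {x54} × {ξ}, {x53, x55} × {ν}, {x53, x55} × {ξ}, {x54} × {ν, ξ}, {x54} × {ξ, ρ}, {x53, x54, x55} × {ν}, {x53, x54, x55} × {ξ}, {x54} × {ν, ξ, ρ}, {x53, x55} × {ν, ξ}, {x53, x55} × {ξ, ρ}, {x53, x55} × {ν, ξ, ρ}, {x53, x54, x55} × {ν, ξ}, {x53, x54, x55} × {ξ, ρ}, {x53, x54, x55} × {ν, ξ, ρ}}; |τ_{X×Y}| = 36.

Enumerate products U × V with U ∈ τ_X, V ∈ τ_Y (deduplicated):
  ∅ × ∅ = {} (∅)
  {x54} × {ν} = {(x54,ν)}
  {x54} × {ξ} = {(x54,ξ)}
  {x53, x55} × {ν} = {(x53,ν), (x55,ν)}
  {x53, x55} × {ξ} = {(x53,ξ), (x55,ξ)}
  {x54} × {ν, ξ} = {(x54,ν), (x54,ξ)}
  {x54} × {ξ, ρ} = {(x54,ξ), (x54,ρ)}
  {x53, x54, x55} × {ν} = {(x53,ν), (x54,ν), (x55,ν)}
  {x53, x54, x55} × {ξ} = {(x53,ξ), (x54,ξ), (x55,ξ)}
  {x54} × {ν, ξ, ρ} = {(x54,ν), (x54,ξ), (x54,ρ)}
  {x53, x55} × {ν, ξ} = {(x53,ν), (x53,ξ), (x55,ν), (x55,ξ)}
  {x53, x55} × {ξ, ρ} = {(x53,ξ), (x53,ρ), (x55,ξ), (x55,ρ)}
  {x53, x55} × {ν, ξ, ρ} = {(x53,ν), (x53,ξ), (x53,ρ), (x55,ν), (x55,ξ), (x55,ρ)}
  {x53, x54, x55} × {ν, ξ} = {(x53,ν), (x53,ξ), (x54,ν), (x54,ξ), (x55,ν), (x55,ξ)}
  {x53, x54, x55} × {ξ, ρ} = {(x53,ξ), (x53,ρ), (x54,ξ), (x54,ρ), (x55,ξ), (x55,ρ)}
  {x53, x54, x55} × {ν, ξ, ρ} = {(x53,ν), (x53,ξ), (x53,ρ), (x54,ν), (x54,ξ), (x54,ρ), (x55,ν), (x55,ξ), (x55,ρ)}
These 16 distinct sets form the basis B.
Close under arbitrary unions to get τ_{X×Y}; counting gives |τ_{X×Y}| = 36.


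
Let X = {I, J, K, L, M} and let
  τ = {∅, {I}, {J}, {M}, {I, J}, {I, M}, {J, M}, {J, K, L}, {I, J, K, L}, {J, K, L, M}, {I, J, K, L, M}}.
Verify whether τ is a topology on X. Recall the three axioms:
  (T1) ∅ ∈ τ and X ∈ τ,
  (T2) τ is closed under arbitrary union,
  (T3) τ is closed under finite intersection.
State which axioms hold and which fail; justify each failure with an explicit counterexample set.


τ is NOT a topology on X.

Axiom (T1): ∅ ∈ τ? Yes; X ∈ τ? Yes.
Axiom (T2/T3): check pairwise unions and intersections of members of τ.
Counterexample for (T2): {I} ∪ {J, M} = {I, J, M} ∉ τ. Therefore τ is NOT a topology.


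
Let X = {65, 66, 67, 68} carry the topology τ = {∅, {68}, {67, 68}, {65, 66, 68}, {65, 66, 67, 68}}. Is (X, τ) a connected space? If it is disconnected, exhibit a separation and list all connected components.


(X, τ) is connected.

Find clopen sets (U ∈ τ with X ∖ U ∈ τ):
  U = ∅, X ∖ U = {65, 66, 67, 68} — both open, so U is clopen.
  U = {65, 66, 67, 68}, X ∖ U = ∅ — both open, so U is clopen.
Only trivial clopens (∅ and X) exist, so (X, τ) is connected.
Compute connected components by grouping points that agree on all clopens:
  component: {65, 66, 67, 68}


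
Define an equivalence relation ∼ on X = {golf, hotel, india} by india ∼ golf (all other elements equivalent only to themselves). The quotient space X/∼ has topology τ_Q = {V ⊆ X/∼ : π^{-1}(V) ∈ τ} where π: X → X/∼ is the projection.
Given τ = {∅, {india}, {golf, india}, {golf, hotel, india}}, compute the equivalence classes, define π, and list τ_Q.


X/∼ = {[golf=india], [hotel]}; |τ_Q| = 3.

Equivalence classes: [golf=india], [hotel].
Quotient map π: X → X/∼ sends golf ↦ [golf=india], hotel ↦ [hotel], india ↦ [golf=india].
For each subset V ⊆ X/∼, compute π^{-1}(V) ⊆ X and check whether π^{-1}(V) ∈ τ. V is open in τ_Q iff π^{-1}(V) ∈ τ.
  V = {}: π^{-1}(V) = ∅ ∈ τ ✓.
  V = {[golf=india]}: π^{-1}(V) = {golf, india} ∈ τ ✓.
  V = {[hotel]}: π^{-1}(V) = {hotel} ∉ τ ✗.
  V = {[golf=india], [hotel]}: π^{-1}(V) = {golf, hotel, india} ∈ τ ✓.
Open sets in the quotient: τ_Q = {{}, {[golf=india]}, {[golf=india], [hotel]}} (3 elements).


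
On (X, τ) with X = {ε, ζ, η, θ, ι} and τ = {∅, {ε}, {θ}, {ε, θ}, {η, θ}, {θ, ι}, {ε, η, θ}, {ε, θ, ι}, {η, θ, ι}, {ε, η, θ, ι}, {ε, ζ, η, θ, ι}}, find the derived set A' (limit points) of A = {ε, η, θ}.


A' = {ζ, η, ι}

For each x ∈ X, list the open sets U ∈ τ with x ∈ U, then check whether U ∩ (A ∖ {x}) ≠ ∅ for every such U.
  x = ε: open {ε} ∋ x has {ε} ∩ (A ∖ {ε}) = ∅, so x is NOT a limit point.
  x = ζ: opens ∋ x are {ε, ζ, η, θ, ι}; each meets A ∖ {ζ}, so x IS a limit point.
  x = η: opens ∋ x are {η, θ}, {ε, η, θ}, {η, θ, ι}, {ε, η, θ, ι}, {ε, ζ, η, θ, ι}; each meets A ∖ {η}, so x IS a limit point.
  x = θ: open {θ} ∋ x has {θ} ∩ (A ∖ {θ}) = ∅, so x is NOT a limit point.
  x = ι: opens ∋ x are {θ, ι}, {ε, θ, ι}, {η, θ, ι}, {ε, η, θ, ι}, {ε, ζ, η, θ, ι}; each meets A ∖ {ι}, so x IS a limit point.
Collecting: A' = {ζ, η, ι}.


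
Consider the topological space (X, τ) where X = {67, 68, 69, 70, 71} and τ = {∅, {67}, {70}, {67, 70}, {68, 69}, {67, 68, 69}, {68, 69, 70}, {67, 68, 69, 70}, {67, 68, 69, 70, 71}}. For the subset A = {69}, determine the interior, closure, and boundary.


int(A) = ∅, cl(A) = {68, 69, 71}, ∂A = {68, 69, 71}.

Closed sets in (X, τ) are complements of opens:
  closed(X, τ) = {∅, {71}, {67, 71}, {70, 71}, {67, 70, 71}, {68, 69, 71}, {67, 68, 69, 71}, {68, 69, 70, 71}, {67, 68, 69, 70, 71}}.
int(A) = ⋃ {U ∈ τ : U ⊆ A}. Opens contained in A: ∅.
Taking the union of these: int(A) = ∅.
cl(A) = ⋂ {C closed : A ⊆ C}. Closed sets containing A: {68, 69, 71}, {67, 68, 69, 71}, {68, 69, 70, 71}, {67, 68, 69, 70, 71}.
Intersecting these: cl(A) = {68, 69, 71}.
∂A = cl(A) ∖ int(A) = {68, 69, 71} ∖ ∅ = {68, 69, 71}.


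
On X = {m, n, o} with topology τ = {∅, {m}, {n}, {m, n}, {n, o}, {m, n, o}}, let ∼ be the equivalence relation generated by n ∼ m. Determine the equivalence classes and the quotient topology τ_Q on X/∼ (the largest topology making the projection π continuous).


X/∼ = {[m=n], [o]}; |τ_Q| = 3.

Equivalence classes: [m=n], [o].
Quotient map π: X → X/∼ sends m ↦ [m=n], n ↦ [m=n], o ↦ [o].
For each subset V ⊆ X/∼, compute π^{-1}(V) ⊆ X and check whether π^{-1}(V) ∈ τ. V is open in τ_Q iff π^{-1}(V) ∈ τ.
  V = {}: π^{-1}(V) = ∅ ∈ τ ✓.
  V = {[m=n]}: π^{-1}(V) = {m, n} ∈ τ ✓.
  V = {[o]}: π^{-1}(V) = {o} ∉ τ ✗.
  V = {[m=n], [o]}: π^{-1}(V) = {m, n, o} ∈ τ ✓.
Open sets in the quotient: τ_Q = {{}, {[m=n]}, {[m=n], [o]}} (3 elements).


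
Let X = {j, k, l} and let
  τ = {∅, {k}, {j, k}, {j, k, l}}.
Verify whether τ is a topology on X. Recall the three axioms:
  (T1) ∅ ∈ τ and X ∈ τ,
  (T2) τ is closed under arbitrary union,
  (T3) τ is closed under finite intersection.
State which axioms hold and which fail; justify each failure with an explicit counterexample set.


τ IS a topology on X.

Axiom (T1): ∅ ∈ τ? Yes; X ∈ τ? Yes.
Axiom (T2/T3): check pairwise unions and intersections of members of τ.
All pairwise intersections and unions checked — each lies in τ. Therefore τ satisfies (T1), (T2), (T3): it IS a topology on X.


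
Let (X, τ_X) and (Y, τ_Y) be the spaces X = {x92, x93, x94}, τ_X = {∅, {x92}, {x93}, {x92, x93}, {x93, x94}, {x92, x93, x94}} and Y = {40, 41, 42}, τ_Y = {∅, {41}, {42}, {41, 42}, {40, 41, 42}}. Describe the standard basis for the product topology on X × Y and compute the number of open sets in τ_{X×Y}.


Basis B = {∅ × ∅, {x92} × {41}, {x92} × {42}, {x93} × {41}, {x93} × {42}, {x92} × {41, 42}, {x92, x93} × {41}, {x92, x93} × {42}, {x93} × {41, 42}, {x93, x94} × {41}, {x93, x94} × {42}, {x92} × {40, 41, 42}, {x92, x93, x94} × {41}, {x92, x93, x94} × {42}, {x93} × {40, 41, 42}, {x92, x93} × {41, 42}, {x93, x94} × {41, 42}, {x92, x93} × {40, 41, 42}, {x92, x93, x94} × {41, 42}, {x93, x94} × {40, 41, 42}, {x92, x93, x94} × {40, 41, 42}}; |τ_{X×Y}| = 70.

Enumerate products U × V with U ∈ τ_X, V ∈ τ_Y (deduplicated):
  ∅ × ∅ = {} (∅)
  {x92} × {41} = {(x92,41)}
  {x92} × {42} = {(x92,42)}
  {x93} × {41} = {(x93,41)}
  {x93} × {42} = {(x93,42)}
  {x92} × {41, 42} = {(x92,41), (x92,42)}
  {x92, x93} × {41} = {(x92,41), (x93,41)}
  {x92, x93} × {42} = {(x92,42), (x93,42)}
  {x93} × {41, 42} = {(x93,41), (x93,42)}
  {x93, x94} × {41} = {(x93,41), (x94,41)}
  {x93, x94} × {42} = {(x93,42), (x94,42)}
  {x92} × {40, 41, 42} = {(x92,40), (x92,41), (x92,42)}
  {x92, x93, x94} × {41} = {(x92,41), (x93,41), (x94,41)}
  {x92, x93, x94} × {42} = {(x92,42), (x93,42), (x94,42)}
  {x93} × {40, 41, 42} = {(x93,40), (x93,41), (x93,42)}
  {x92, x93} × {41, 42} = {(x92,41), (x92,42), (x93,41), (x93,42)}
  {x93, x94} × {41, 42} = {(x93,41), (x93,42), (x94,41), (x94,42)}
  {x92, x93} × {40, 41, 42} = {(x92,40), (x92,41), (x92,42), (x93,40), (x93,41), (x93,42)}
  {x92, x93, x94} × {41, 42} = {(x92,41), (x92,42), (x93,41), (x93,42), (x94,41), (x94,42)}
  {x93, x94} × {40, 41, 42} = {(x93,40), (x93,41), (x93,42), (x94,40), (x94,41), (x94,42)}
  {x92, x93, x94} × {40, 41, 42} = {(x92,40), (x92,41), (x92,42), (x93,40), (x93,41), (x93,42), (x94,40), (x94,41), (x94,42)}
These 21 distinct sets form the basis B.
Close under arbitrary unions to get τ_{X×Y}; counting gives |τ_{X×Y}| = 70.


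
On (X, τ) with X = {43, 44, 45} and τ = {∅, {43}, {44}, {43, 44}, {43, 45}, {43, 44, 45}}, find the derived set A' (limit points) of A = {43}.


A' = {45}

For each x ∈ X, list the open sets U ∈ τ with x ∈ U, then check whether U ∩ (A ∖ {x}) ≠ ∅ for every such U.
  x = 43: open {43} ∋ x has {43} ∩ (A ∖ {43}) = ∅, so x is NOT a limit point.
  x = 44: open {44} ∋ x has {44} ∩ (A ∖ {44}) = ∅, so x is NOT a limit point.
  x = 45: opens ∋ x are {43, 45}, {43, 44, 45}; each meets A ∖ {45}, so x IS a limit point.
Collecting: A' = {45}.


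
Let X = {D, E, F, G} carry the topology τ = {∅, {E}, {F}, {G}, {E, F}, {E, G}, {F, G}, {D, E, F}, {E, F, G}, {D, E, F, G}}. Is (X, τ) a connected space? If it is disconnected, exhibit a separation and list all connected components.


(X, τ) is disconnected; components = [{G}, {D, E, F}].

Find clopen sets (U ∈ τ with X ∖ U ∈ τ):
  U = ∅, X ∖ U = {D, E, F, G} — both open, so U is clopen.
  U = {G}, X ∖ U = {D, E, F} — both open, so U is clopen.
  U = {D, E, F}, X ∖ U = {G} — both open, so U is clopen.
  U = {D, E, F, G}, X ∖ U = ∅ — both open, so U is clopen.
Nontrivial clopen(s) exist: e.g. {D, E, F}. So (X, τ) is disconnected.
Compute connected components by grouping points that agree on all clopens:
  component: {G}
  component: {D, E, F}
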